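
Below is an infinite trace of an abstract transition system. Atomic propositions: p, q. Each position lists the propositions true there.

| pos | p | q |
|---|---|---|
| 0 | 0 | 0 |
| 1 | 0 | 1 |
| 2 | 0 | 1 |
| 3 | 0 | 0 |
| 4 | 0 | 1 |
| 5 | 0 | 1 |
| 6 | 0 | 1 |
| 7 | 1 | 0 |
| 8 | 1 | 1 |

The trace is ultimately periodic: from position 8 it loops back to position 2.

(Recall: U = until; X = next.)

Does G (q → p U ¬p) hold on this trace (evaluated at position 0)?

Yes

q → p U ¬p holds at every position 0..8, and those are all positions ever visited, so G (q → p U ¬p) holds.
Positions where q holds: 1, 2, 4, 5, 6, 8.
Check p U ¬p at each: 1→ok, 2→ok, 4→ok, 5→ok, 6→ok, 8→ok.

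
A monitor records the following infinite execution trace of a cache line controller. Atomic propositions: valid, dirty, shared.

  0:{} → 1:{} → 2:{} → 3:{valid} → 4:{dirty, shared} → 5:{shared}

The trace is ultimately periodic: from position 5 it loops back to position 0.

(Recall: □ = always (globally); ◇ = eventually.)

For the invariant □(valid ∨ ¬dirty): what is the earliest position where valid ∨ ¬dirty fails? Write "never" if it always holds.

4

Check valid ∨ ¬dirty at each position in order: 0 ✓, 1 ✓, 2 ✓, 3 ✓.
At position 4 the labels are {dirty, shared}, so valid ∨ ¬dirty is false there. This is the first violation.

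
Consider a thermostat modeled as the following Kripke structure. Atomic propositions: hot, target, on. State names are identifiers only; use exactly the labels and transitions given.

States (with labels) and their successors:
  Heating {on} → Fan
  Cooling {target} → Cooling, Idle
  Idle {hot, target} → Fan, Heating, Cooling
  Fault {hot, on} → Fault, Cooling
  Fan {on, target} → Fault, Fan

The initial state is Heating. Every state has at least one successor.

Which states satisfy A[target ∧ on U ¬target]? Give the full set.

States satisfying target ∧ on: {Fan}.
States satisfying ¬target: {Heating, Fault}.
States satisfying A[target ∧ on U ¬target]: {Heating, Fault}.

{Heating, Fault}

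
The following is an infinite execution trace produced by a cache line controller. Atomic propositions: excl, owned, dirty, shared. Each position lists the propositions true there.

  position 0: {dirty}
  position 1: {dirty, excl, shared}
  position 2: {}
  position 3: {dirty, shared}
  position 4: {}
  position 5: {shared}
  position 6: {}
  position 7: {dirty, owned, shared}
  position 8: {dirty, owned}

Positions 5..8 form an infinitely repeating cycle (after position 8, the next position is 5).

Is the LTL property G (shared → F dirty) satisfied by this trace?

shared → F dirty holds at every position 0..8, and those are all positions ever visited, so G (shared → F dirty) holds.
Positions where shared holds: 1, 3, 5, 7.
Check F dirty at each: 1→ok, 3→ok, 5→ok, 7→ok.

Holds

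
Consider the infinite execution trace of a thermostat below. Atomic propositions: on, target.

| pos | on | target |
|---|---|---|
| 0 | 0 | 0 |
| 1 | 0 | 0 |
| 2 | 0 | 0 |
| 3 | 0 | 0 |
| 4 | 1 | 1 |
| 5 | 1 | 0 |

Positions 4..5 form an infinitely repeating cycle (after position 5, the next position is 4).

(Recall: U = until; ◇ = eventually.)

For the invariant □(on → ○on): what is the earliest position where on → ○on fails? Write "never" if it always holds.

on → ○on holds at every position 0..5, and those are all the positions the trace ever visits, so the invariant □(on → ○on) is never violated.

never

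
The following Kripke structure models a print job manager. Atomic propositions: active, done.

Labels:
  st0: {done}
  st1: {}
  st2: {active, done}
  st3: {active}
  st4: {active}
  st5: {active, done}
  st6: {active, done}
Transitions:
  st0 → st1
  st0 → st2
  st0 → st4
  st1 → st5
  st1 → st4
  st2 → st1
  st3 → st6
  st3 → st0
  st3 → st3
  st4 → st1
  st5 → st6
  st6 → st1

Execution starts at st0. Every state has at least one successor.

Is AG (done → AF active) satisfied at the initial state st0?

Yes

States satisfying done → AF active: {st0, st1, st2, st3, st4, st5, st6}.
States satisfying AG (done → AF active): {st0, st1, st2, st3, st4, st5, st6}.
Every state reachable from st0 satisfies done → AF active.
st0 ∈ Sat(AG (done → AF active)).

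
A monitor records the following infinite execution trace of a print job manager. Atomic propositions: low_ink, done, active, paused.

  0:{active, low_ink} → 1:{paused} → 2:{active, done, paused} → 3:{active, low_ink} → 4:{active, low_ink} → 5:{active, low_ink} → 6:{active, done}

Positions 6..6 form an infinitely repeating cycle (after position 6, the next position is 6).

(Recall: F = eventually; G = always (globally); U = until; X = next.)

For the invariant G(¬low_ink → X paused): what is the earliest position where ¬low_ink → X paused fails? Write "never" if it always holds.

Check ¬low_ink → X paused at each position in order: 0 ✓, 1 ✓.
At position 2 the labels are {active, done, paused} and the next position 3 has {active, low_ink}, so ¬low_ink → X paused is false there. This is the first violation.

2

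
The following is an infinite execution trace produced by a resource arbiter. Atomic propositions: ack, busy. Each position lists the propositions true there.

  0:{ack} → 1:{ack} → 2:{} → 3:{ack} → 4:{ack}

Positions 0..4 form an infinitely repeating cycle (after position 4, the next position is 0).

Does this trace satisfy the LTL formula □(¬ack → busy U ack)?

¬ack → busy U ack must hold at every position from 0 onward. It fails at position 2, so □(¬ack → busy U ack) is false.
Positions where ¬ack holds: 2.
Check busy U ack at each: 2→fails.

No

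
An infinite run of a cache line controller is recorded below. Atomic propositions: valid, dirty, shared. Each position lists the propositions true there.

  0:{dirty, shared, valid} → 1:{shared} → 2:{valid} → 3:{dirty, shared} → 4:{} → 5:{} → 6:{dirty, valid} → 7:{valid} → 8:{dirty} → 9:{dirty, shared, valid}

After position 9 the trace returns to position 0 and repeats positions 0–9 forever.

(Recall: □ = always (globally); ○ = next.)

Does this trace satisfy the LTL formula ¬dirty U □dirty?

Walking from position 0: at position 0, □dirty has not yet held and ¬dirty fails, so ¬dirty U □dirty is false.

Does not hold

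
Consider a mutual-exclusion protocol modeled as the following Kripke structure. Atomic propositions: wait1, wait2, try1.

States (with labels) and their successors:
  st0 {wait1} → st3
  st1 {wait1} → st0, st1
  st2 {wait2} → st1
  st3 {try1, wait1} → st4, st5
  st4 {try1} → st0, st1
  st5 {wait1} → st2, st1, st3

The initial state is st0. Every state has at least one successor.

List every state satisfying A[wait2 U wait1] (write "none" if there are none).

States satisfying wait2: {st2}.
States satisfying wait1: {st0, st1, st3, st5}.
States satisfying A[wait2 U wait1]: {st0, st1, st2, st3, st5}.

{st0, st1, st2, st3, st5}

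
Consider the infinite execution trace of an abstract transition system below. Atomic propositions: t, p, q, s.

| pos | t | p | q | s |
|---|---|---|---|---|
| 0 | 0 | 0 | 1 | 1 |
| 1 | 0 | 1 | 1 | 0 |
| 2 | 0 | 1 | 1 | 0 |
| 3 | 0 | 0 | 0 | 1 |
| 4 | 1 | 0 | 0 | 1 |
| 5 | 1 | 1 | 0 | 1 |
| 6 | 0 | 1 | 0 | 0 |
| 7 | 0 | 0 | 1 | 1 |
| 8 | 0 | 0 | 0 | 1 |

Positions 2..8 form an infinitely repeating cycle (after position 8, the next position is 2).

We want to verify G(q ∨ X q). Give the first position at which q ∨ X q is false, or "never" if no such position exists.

3

Check q ∨ X q at each position in order: 0 ✓, 1 ✓, 2 ✓.
At position 3 the labels are {s} and the next position 4 has {s, t}, so q ∨ X q is false there. This is the first violation.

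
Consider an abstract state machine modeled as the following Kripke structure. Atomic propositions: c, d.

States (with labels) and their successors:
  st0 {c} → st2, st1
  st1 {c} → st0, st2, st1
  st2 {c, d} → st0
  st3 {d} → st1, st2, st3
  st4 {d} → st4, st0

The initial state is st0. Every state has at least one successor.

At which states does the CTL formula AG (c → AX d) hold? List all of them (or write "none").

none

States satisfying c → AX d: {st3, st4}.
States satisfying AG (c → AX d): ∅.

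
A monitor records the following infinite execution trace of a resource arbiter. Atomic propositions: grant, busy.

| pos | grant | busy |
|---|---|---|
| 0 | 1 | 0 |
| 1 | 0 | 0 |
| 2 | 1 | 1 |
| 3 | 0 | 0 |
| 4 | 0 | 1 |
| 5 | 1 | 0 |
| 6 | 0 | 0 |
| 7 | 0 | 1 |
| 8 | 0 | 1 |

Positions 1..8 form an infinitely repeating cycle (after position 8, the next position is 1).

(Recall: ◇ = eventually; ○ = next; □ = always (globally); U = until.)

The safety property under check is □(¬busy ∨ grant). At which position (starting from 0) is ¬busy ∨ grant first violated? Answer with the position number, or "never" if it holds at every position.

Check ¬busy ∨ grant at each position in order: 0 ✓, 1 ✓, 2 ✓, 3 ✓.
At position 4 the labels are {busy}, so ¬busy ∨ grant is false there. This is the first violation.

4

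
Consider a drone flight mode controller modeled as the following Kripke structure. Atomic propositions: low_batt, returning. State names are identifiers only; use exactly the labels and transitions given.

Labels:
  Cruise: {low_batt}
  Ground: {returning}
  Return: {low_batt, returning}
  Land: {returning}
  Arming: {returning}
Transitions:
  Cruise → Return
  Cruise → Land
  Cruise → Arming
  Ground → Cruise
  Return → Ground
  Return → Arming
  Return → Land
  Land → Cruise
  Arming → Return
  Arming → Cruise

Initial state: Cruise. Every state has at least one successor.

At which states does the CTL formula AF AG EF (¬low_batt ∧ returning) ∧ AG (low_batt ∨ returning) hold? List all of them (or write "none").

States satisfying AG EF (¬low_batt ∧ returning): {Cruise, Ground, Return, Land, Arming}.
States satisfying AF AG EF (¬low_batt ∧ returning): {Cruise, Ground, Return, Land, Arming}.
States satisfying low_batt ∨ returning: {Cruise, Ground, Return, Land, Arming}.
States satisfying AG (low_batt ∨ returning): {Cruise, Ground, Return, Land, Arming}.
States satisfying AF AG EF (¬low_batt ∧ returning) ∧ AG (low_batt ∨ returning): {Cruise, Ground, Return, Land, Arming}.

{Cruise, Ground, Return, Land, Arming}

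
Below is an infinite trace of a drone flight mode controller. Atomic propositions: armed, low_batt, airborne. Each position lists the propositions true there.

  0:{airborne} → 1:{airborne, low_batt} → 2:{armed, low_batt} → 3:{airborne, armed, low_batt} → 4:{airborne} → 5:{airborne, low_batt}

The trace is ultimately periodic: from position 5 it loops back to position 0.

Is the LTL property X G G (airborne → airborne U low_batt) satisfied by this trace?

The position after 0 is 1; G G (airborne → airborne U low_batt) is true there.

Yes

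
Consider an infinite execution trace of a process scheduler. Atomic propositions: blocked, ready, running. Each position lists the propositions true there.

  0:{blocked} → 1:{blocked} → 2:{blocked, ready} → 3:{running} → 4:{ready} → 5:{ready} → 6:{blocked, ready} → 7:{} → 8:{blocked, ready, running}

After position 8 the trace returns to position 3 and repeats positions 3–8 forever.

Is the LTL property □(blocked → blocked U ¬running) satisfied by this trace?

Does not hold

blocked → blocked U ¬running must hold at every position from 0 onward. It fails at position 8, so □(blocked → blocked U ¬running) is false.
Positions where blocked holds: 0, 1, 2, 6, 8.
Check blocked U ¬running at each: 0→ok, 1→ok, 2→ok, 6→ok, 8→fails.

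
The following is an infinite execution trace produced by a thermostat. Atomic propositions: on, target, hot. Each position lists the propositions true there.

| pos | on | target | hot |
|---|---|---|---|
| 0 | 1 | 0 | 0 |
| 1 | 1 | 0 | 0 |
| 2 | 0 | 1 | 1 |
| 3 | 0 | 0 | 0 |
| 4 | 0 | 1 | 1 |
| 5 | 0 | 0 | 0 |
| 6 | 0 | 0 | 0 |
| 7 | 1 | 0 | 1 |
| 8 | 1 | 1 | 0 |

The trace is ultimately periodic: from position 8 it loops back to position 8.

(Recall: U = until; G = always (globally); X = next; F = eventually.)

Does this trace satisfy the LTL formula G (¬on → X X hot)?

Does not hold

¬on → X X hot must hold at every position from 0 onward. It fails at position 3, so G (¬on → X X hot) is false.
Positions where ¬on holds: 2, 3, 4, 5, 6.
Check X X hot at each: 2→ok, 3→fails, 4→fails, 5→ok, 6→fails.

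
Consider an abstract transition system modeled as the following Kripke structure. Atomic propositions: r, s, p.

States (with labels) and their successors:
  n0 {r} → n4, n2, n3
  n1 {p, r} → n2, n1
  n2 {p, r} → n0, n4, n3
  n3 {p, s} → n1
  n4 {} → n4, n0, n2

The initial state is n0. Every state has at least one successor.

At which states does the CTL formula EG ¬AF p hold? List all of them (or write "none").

{n0, n4}

States satisfying ¬AF p: {n0, n4}.
States satisfying EG ¬AF p: {n0, n4}.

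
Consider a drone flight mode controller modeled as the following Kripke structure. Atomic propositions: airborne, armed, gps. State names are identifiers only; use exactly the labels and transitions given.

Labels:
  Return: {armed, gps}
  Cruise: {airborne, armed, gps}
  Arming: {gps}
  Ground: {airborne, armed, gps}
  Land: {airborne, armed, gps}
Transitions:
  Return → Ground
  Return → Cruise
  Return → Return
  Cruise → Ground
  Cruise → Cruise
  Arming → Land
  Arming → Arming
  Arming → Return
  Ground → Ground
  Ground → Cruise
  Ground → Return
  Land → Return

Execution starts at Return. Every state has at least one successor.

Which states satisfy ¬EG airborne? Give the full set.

States satisfying airborne: {Cruise, Ground, Land}.
States satisfying EG airborne: {Cruise, Ground}.
States satisfying ¬EG airborne: {Return, Arming, Land}.

{Return, Arming, Land}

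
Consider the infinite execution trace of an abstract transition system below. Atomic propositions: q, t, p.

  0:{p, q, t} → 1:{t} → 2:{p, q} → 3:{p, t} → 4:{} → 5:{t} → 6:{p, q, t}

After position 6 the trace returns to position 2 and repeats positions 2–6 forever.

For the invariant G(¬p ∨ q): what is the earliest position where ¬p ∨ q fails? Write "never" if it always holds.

Check ¬p ∨ q at each position in order: 0 ✓, 1 ✓, 2 ✓.
At position 3 the labels are {p, t}, so ¬p ∨ q is false there. This is the first violation.

3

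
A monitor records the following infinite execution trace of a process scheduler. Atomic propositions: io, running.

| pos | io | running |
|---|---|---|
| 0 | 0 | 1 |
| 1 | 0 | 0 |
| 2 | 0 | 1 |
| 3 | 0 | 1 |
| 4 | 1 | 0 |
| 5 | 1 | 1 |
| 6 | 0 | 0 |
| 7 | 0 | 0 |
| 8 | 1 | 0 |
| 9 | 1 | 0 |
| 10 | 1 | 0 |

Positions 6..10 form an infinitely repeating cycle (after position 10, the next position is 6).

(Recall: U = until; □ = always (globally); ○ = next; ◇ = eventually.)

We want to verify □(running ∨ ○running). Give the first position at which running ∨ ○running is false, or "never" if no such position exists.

6

Check running ∨ ○running at each position in order: 0 ✓, 1 ✓, 2 ✓, 3 ✓, 4 ✓, 5 ✓.
At position 6 the labels are {} and the next position 7 has {}, so running ∨ ○running is false there. This is the first violation.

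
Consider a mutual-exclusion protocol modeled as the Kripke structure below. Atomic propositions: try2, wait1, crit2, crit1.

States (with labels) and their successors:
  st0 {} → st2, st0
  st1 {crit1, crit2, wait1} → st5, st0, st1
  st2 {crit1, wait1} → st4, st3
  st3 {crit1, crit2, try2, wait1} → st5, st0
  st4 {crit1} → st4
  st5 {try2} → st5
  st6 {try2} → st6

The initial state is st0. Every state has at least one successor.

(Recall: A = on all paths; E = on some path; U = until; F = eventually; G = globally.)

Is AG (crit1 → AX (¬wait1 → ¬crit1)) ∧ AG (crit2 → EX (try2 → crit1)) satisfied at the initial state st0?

Does not hold

States satisfying crit1 → AX (¬wait1 → ¬crit1): {st0, st1, st3, st5, st6}.
States satisfying AG (crit1 → AX (¬wait1 → ¬crit1)): {st5, st6}.
States satisfying crit2 → EX (try2 → crit1): {st0, st1, st2, st3, st4, st5, st6}.
States satisfying AG (crit2 → EX (try2 → crit1)): {st0, st1, st2, st3, st4, st5, st6}.
States satisfying AG (crit1 → AX (¬wait1 → ¬crit1)) ∧ AG (crit2 → EX (try2 → crit1)): {st5, st6}.
st0 ∉ Sat(AG (crit1 → AX (¬wait1 → ¬crit1)) ∧ AG (crit2 → EX (try2 → crit1))).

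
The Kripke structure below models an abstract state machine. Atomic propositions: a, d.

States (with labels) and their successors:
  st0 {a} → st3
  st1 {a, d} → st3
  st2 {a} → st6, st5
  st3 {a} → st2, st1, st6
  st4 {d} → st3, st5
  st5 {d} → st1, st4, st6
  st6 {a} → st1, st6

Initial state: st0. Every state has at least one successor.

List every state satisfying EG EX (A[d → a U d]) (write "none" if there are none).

{st2, st3, st4, st5, st6}

States satisfying EX (A[d → a U d]): {st2, st3, st4, st5, st6}.
States satisfying EG EX (A[d → a U d]): {st2, st3, st4, st5, st6}.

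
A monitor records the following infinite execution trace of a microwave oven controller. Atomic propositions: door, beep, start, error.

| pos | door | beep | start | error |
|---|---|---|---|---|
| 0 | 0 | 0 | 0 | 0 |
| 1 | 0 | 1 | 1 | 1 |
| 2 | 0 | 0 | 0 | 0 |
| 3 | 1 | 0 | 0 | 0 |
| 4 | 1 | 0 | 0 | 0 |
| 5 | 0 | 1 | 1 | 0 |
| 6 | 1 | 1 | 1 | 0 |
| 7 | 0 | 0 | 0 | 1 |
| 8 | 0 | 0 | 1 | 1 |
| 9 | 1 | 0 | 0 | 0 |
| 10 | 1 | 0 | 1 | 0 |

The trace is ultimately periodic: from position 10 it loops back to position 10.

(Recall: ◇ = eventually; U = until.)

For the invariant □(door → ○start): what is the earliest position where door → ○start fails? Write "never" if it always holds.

Check door → ○start at each position in order: 0 ✓, 1 ✓, 2 ✓.
At position 3 the labels are {door} and the next position 4 has {door}, so door → ○start is false there. This is the first violation.

3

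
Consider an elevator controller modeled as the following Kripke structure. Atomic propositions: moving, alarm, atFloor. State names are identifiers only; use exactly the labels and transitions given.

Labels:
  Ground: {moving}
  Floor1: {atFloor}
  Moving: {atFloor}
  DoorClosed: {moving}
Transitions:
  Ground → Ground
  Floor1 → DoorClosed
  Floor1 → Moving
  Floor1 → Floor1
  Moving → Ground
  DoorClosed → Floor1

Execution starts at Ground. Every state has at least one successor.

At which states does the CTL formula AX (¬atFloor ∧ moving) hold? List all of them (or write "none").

{Ground, Moving}

States satisfying ¬atFloor ∧ moving: {Ground, DoorClosed}.
States satisfying AX (¬atFloor ∧ moving): {Ground, Moving}.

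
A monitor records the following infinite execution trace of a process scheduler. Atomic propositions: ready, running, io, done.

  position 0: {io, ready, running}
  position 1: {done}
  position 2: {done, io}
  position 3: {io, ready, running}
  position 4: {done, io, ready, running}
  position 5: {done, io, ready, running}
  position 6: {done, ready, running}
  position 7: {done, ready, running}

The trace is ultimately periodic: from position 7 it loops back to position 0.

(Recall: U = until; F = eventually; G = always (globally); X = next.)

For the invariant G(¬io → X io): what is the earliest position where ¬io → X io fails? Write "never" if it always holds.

6

Check ¬io → X io at each position in order: 0 ✓, 1 ✓, 2 ✓, 3 ✓, 4 ✓, 5 ✓.
At position 6 the labels are {done, ready, running} and the next position 7 has {done, ready, running}, so ¬io → X io is false there. This is the first violation.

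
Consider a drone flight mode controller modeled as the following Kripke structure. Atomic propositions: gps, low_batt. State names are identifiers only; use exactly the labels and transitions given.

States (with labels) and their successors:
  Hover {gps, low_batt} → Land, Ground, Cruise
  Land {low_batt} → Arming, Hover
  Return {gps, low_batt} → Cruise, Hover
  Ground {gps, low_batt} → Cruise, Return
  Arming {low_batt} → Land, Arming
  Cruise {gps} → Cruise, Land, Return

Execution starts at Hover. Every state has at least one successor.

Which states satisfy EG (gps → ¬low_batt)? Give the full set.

{Land, Arming, Cruise}

States satisfying gps → ¬low_batt: {Land, Arming, Cruise}.
States satisfying EG (gps → ¬low_batt): {Land, Arming, Cruise}.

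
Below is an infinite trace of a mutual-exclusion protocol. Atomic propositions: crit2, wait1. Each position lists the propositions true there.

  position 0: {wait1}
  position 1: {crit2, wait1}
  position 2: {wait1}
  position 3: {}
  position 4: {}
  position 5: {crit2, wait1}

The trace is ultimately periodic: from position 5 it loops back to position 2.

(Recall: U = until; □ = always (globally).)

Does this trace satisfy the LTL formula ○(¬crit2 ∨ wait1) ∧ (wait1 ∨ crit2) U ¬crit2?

The position after 0 is 1; ¬crit2 ∨ wait1 is true there.
Walking from position 0: ¬crit2 first holds at position 0, and wait1 ∨ crit2 holds at every earlier position along the way, so (wait1 ∨ crit2) U ¬crit2 holds.
At position 0: ○(¬crit2 ∨ wait1) is true; (wait1 ∨ crit2) U ¬crit2 is true; so ○(¬crit2 ∨ wait1) ∧ (wait1 ∨ crit2) U ¬crit2 is true.

Satisfied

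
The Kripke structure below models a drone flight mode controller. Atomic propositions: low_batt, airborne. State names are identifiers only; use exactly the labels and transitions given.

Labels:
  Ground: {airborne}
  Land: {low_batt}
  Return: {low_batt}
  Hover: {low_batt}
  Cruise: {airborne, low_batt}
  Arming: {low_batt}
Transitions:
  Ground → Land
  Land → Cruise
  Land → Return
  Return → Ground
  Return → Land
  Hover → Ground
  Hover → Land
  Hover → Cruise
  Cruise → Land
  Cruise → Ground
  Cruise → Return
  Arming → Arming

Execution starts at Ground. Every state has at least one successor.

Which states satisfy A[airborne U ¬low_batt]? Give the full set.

States satisfying airborne: {Ground, Cruise}.
States satisfying ¬low_batt: {Ground}.
States satisfying A[airborne U ¬low_batt]: {Ground}.

{Ground}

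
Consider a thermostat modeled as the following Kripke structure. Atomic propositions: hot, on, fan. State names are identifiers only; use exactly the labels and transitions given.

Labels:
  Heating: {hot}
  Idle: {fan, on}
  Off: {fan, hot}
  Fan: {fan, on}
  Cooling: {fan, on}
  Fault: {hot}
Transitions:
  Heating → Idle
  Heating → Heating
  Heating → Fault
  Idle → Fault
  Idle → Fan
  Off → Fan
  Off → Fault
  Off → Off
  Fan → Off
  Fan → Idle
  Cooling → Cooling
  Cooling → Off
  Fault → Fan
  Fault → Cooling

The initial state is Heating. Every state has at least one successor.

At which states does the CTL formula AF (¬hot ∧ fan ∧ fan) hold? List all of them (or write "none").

States satisfying ¬hot ∧ fan ∧ fan: {Idle, Fan, Cooling}.
States satisfying AF (¬hot ∧ fan ∧ fan): {Idle, Fan, Cooling, Fault}.

{Idle, Fan, Cooling, Fault}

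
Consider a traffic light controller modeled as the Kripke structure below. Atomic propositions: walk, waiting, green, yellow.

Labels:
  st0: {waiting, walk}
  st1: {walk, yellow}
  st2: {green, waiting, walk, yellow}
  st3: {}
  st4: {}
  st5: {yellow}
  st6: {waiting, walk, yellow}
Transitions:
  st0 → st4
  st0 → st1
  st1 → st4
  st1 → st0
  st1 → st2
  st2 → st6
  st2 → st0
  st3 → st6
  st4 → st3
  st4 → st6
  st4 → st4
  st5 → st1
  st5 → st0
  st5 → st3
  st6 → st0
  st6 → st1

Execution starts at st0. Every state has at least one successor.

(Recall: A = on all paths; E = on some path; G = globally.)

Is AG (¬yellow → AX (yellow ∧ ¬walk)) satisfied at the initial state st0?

Violated

States satisfying ¬yellow → AX (yellow ∧ ¬walk): {st1, st2, st5, st6}.
States satisfying AG (¬yellow → AX (yellow ∧ ¬walk)): ∅.
st0 is reachable from st0 and violates ¬yellow → AX (yellow ∧ ¬walk), so AG fails at st0.
st0 ∉ Sat(AG (¬yellow → AX (yellow ∧ ¬walk))).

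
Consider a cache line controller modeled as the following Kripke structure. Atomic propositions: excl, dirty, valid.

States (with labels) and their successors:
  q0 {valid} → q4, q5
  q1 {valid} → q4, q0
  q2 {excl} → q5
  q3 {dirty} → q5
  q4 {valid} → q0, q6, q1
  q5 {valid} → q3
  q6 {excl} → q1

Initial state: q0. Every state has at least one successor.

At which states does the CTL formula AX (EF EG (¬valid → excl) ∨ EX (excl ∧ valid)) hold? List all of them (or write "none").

States satisfying EF EG (¬valid → excl) ∨ EX (excl ∧ valid): {q0, q1, q4, q6}.
States satisfying AX (EF EG (¬valid → excl) ∨ EX (excl ∧ valid)): {q1, q4, q6}.

{q1, q4, q6}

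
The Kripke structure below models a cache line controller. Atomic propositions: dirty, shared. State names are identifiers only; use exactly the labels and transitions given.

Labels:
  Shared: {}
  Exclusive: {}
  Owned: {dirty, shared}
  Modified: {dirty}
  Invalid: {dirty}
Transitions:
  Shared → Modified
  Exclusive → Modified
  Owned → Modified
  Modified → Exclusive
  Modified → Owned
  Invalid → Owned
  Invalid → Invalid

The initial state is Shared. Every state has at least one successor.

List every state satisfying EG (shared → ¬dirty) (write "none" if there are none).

States satisfying shared → ¬dirty: {Shared, Exclusive, Modified, Invalid}.
States satisfying EG (shared → ¬dirty): {Shared, Exclusive, Modified, Invalid}.

{Shared, Exclusive, Modified, Invalid}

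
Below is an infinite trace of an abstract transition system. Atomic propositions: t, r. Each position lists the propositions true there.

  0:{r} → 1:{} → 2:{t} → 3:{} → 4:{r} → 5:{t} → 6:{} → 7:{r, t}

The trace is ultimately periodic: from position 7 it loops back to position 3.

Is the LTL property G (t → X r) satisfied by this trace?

t → X r must hold at every position from 0 onward. It fails at position 2, so G (t → X r) is false.
Positions where t holds: 2, 5, 7.
Check X r at each: 2→fails, 5→fails, 7→fails.

Violated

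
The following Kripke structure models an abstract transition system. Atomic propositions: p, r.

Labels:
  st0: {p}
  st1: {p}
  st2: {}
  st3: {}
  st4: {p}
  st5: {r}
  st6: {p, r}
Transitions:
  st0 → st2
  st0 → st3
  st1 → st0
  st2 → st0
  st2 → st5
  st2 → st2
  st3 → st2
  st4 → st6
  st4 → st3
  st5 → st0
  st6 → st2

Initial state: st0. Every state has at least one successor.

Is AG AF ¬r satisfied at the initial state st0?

Holds

States satisfying AF ¬r: {st0, st1, st2, st3, st4, st5, st6}.
States satisfying AG AF ¬r: {st0, st1, st2, st3, st4, st5, st6}.
Every state reachable from st0 satisfies AF ¬r.
st0 ∈ Sat(AG AF ¬r).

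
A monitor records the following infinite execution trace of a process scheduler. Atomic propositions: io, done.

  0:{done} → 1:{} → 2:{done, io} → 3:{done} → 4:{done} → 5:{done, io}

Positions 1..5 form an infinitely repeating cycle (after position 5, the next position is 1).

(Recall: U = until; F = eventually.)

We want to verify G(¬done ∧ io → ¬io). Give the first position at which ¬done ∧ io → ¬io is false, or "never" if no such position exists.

¬done ∧ io → ¬io holds at every position 0..5, and those are all the positions the trace ever visits, so the invariant G(¬done ∧ io → ¬io) is never violated.

never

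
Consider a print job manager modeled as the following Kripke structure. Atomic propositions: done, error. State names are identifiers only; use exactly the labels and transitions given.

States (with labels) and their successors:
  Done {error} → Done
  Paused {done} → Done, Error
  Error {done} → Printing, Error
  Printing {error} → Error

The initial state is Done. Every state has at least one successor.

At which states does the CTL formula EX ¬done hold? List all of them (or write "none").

{Done, Paused, Error}

States satisfying ¬done: {Done, Printing}.
States satisfying EX ¬done: {Done, Paused, Error}.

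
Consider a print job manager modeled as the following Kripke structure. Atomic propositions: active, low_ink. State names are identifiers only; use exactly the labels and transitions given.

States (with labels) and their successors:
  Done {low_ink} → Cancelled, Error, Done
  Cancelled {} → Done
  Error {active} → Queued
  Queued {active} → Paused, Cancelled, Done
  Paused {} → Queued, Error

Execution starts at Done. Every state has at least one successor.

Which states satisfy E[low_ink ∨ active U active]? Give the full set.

States satisfying low_ink ∨ active: {Done, Error, Queued}.
States satisfying active: {Error, Queued}.
States satisfying E[low_ink ∨ active U active]: {Done, Error, Queued}.

{Done, Error, Queued}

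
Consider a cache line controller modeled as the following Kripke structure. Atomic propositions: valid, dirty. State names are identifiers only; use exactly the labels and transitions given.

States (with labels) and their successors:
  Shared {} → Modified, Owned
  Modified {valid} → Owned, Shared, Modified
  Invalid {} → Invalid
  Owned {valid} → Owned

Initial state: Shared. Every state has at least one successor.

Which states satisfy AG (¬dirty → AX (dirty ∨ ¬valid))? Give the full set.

{Invalid}

States satisfying ¬dirty → AX (dirty ∨ ¬valid): {Invalid}.
States satisfying AG (¬dirty → AX (dirty ∨ ¬valid)): {Invalid}.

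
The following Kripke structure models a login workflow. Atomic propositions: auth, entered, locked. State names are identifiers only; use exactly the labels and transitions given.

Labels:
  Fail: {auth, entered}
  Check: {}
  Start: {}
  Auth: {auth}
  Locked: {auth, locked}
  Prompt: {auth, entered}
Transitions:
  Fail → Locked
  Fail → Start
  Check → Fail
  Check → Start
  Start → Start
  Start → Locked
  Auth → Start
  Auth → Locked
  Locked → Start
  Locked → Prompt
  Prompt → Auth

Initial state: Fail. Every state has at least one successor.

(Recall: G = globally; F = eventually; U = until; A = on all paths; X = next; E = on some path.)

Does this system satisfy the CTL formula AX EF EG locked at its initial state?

States satisfying EF EG locked: ∅.
States satisfying AX EF EG locked: ∅.
Fail ∉ Sat(AX EF EG locked).

No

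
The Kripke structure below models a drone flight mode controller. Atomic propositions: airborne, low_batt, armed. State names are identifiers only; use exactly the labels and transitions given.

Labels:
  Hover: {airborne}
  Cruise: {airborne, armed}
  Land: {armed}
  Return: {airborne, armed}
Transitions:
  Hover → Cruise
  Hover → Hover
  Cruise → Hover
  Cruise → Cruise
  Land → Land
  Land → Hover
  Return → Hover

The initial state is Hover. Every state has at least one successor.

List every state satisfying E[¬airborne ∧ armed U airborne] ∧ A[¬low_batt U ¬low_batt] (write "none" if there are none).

{Hover, Cruise, Land, Return}

States satisfying ¬airborne ∧ armed: {Land}.
States satisfying airborne: {Hover, Cruise, Return}.
States satisfying E[¬airborne ∧ armed U airborne]: {Hover, Cruise, Land, Return}.
States satisfying ¬low_batt: {Hover, Cruise, Land, Return}.
States satisfying A[¬low_batt U ¬low_batt]: {Hover, Cruise, Land, Return}.
States satisfying E[¬airborne ∧ armed U airborne] ∧ A[¬low_batt U ¬low_batt]: {Hover, Cruise, Land, Return}.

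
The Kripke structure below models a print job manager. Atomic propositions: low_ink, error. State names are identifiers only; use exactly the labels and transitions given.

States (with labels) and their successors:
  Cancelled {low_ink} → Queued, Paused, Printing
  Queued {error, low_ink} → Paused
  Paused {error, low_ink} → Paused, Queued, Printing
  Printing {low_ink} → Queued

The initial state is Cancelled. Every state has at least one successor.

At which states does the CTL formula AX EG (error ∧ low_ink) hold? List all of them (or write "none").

States satisfying EG (error ∧ low_ink): {Queued, Paused}.
States satisfying AX EG (error ∧ low_ink): {Queued, Printing}.

{Queued, Printing}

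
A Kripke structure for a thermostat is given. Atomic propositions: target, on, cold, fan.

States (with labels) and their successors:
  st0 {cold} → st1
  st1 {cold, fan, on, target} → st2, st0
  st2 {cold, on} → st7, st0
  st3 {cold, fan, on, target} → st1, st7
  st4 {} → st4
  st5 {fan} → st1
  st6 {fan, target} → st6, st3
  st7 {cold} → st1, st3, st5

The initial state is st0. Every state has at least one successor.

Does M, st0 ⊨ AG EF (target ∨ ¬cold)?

Satisfied

States satisfying EF (target ∨ ¬cold): {st0, st1, st2, st3, st4, st5, st6, st7}.
States satisfying AG EF (target ∨ ¬cold): {st0, st1, st2, st3, st4, st5, st6, st7}.
Every state reachable from st0 satisfies EF (target ∨ ¬cold).
st0 ∈ Sat(AG EF (target ∨ ¬cold)).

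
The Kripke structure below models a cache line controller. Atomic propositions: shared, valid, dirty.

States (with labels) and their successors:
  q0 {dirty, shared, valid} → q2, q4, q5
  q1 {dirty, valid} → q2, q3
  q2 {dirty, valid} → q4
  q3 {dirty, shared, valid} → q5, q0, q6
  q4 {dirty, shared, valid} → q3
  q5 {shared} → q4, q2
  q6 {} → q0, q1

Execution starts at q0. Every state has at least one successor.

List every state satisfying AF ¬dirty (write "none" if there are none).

{q5, q6}

States satisfying ¬dirty: {q5, q6}.
States satisfying AF ¬dirty: {q5, q6}.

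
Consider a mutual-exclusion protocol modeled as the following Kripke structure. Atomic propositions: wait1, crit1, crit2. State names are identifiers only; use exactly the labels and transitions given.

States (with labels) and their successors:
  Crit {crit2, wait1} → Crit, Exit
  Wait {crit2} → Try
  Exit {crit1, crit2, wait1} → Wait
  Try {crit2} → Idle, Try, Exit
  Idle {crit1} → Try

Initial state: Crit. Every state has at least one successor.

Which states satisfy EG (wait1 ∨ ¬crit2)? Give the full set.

{Crit}

States satisfying wait1 ∨ ¬crit2: {Crit, Exit, Idle}.
States satisfying EG (wait1 ∨ ¬crit2): {Crit}.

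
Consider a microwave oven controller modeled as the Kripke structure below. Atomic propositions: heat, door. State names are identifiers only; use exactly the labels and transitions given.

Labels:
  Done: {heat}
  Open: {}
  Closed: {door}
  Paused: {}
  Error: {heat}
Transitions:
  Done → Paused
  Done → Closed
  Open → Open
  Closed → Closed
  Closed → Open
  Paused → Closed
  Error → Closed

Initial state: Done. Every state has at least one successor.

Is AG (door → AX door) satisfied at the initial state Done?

Does not hold

States satisfying door → AX door: {Done, Open, Paused, Error}.
States satisfying AG (door → AX door): {Open}.
Closed is reachable from Done and violates door → AX door, so AG fails at Done.
Done ∉ Sat(AG (door → AX door)).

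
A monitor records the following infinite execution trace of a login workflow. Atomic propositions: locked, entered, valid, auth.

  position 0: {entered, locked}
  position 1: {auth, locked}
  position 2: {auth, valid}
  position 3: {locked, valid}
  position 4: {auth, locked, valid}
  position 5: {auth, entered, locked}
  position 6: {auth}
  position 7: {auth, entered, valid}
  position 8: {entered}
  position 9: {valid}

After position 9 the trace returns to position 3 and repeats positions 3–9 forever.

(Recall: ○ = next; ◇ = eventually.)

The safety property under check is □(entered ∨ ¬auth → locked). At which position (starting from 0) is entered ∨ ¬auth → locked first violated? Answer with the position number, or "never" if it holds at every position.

Check entered ∨ ¬auth → locked at each position in order: 0 ✓, 1 ✓, 2 ✓, 3 ✓, 4 ✓, 5 ✓, 6 ✓.
At position 7 the labels are {auth, entered, valid}, so entered ∨ ¬auth → locked is false there. This is the first violation.

7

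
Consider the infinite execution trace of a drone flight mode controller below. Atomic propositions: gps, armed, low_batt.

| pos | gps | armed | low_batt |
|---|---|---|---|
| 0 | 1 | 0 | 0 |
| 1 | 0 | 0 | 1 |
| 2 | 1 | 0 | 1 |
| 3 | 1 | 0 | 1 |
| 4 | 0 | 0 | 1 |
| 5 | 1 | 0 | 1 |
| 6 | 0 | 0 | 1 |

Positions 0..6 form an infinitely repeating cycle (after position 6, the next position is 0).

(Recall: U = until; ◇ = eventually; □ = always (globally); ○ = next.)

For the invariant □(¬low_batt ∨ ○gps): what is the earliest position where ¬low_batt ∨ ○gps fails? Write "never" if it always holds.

3

Check ¬low_batt ∨ ○gps at each position in order: 0 ✓, 1 ✓, 2 ✓.
At position 3 the labels are {gps, low_batt} and the next position 4 has {low_batt}, so ¬low_batt ∨ ○gps is false there. This is the first violation.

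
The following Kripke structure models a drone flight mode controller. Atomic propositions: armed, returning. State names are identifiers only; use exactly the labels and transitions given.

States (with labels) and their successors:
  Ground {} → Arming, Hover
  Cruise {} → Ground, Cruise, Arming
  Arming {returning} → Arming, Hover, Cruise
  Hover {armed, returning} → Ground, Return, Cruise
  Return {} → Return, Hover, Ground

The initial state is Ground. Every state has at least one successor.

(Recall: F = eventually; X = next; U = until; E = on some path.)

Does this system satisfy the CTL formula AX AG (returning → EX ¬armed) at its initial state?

Satisfied

States satisfying AG (returning → EX ¬armed): {Ground, Cruise, Arming, Hover, Return}.
States satisfying AX AG (returning → EX ¬armed): {Ground, Cruise, Arming, Hover, Return}.
Ground ∈ Sat(AX AG (returning → EX ¬armed)).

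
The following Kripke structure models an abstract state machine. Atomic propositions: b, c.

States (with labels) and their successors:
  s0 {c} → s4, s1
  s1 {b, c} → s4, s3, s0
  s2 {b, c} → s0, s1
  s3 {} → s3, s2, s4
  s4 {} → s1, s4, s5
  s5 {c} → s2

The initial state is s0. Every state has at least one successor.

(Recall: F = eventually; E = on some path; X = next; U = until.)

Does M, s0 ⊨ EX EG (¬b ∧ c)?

States satisfying EG (¬b ∧ c): ∅.
States satisfying EX EG (¬b ∧ c): ∅.
No suitable path/successor from s0 witnesses the formula.
s0 ∉ Sat(EX EG (¬b ∧ c)).

Does not hold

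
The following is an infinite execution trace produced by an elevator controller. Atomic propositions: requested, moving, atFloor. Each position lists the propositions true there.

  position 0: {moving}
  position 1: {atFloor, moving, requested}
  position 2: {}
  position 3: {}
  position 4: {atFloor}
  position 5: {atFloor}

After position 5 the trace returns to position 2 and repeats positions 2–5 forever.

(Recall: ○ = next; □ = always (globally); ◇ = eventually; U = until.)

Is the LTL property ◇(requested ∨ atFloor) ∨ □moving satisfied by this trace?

requested ∨ atFloor holds at position 1, which is reachable from 0, so ◇(requested ∨ atFloor) holds.
moving must hold at every position from 0 onward. It fails at position 2, so □moving is false.
At position 0: ◇(requested ∨ atFloor) is true; □moving is false; so ◇(requested ∨ atFloor) ∨ □moving is true.

Yes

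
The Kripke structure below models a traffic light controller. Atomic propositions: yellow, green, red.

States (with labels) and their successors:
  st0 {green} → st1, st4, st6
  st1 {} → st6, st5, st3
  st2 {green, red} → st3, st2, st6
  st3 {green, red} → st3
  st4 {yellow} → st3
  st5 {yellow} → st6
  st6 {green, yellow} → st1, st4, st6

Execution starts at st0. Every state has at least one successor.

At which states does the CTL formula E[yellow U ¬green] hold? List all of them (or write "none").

{st1, st4, st5, st6}

States satisfying yellow: {st4, st5, st6}.
States satisfying ¬green: {st1, st4, st5}.
States satisfying E[yellow U ¬green]: {st1, st4, st5, st6}.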